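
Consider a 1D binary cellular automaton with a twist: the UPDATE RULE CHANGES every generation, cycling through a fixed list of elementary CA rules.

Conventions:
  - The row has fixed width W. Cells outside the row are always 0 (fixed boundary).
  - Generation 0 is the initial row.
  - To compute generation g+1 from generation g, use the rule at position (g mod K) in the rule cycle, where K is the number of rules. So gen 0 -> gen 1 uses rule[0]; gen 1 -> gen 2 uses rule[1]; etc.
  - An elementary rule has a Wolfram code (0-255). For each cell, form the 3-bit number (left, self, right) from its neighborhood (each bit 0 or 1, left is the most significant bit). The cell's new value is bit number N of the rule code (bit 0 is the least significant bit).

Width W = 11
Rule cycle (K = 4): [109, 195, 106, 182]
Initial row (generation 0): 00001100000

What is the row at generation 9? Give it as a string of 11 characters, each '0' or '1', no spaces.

Answer: 11111100001

Derivation:
Gen 0: 00001100000
Gen 1 (rule 109): 11101101111
Gen 2 (rule 195): 01100100111
Gen 3 (rule 106): 11101001101
Gen 4 (rule 182): 01011110011
Gen 5 (rule 109): 01110010011
Gen 6 (rule 195): 10110100101
Gen 7 (rule 106): 01111001010
Gen 8 (rule 182): 10110111111
Gen 9 (rule 109): 11111100001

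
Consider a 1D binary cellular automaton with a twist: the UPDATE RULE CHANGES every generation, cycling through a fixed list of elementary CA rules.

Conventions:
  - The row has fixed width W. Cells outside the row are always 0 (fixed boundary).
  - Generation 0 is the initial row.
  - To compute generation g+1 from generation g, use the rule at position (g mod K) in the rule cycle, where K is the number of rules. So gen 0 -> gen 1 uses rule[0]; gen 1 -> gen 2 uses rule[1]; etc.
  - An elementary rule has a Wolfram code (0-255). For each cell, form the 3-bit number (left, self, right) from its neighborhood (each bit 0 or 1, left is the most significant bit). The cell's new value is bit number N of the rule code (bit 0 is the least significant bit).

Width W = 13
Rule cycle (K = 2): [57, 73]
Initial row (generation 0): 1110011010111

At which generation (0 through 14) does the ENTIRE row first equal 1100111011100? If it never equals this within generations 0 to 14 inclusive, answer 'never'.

Gen 0: 1110011010111
Gen 1 (rule 57): 1001010101100
Gen 2 (rule 73): 0000000001101
Gen 3 (rule 57): 1111111101010
Gen 4 (rule 73): 1000000100000
Gen 5 (rule 57): 0111110011111
Gen 6 (rule 73): 0100010010001
Gen 7 (rule 57): 0011001001100
Gen 8 (rule 73): 1011000001101
Gen 9 (rule 57): 0110111101010
Gen 10 (rule 73): 0110100100000
Gen 11 (rule 57): 0101010011111
Gen 12 (rule 73): 0000000010001
Gen 13 (rule 57): 1111111001100
Gen 14 (rule 73): 1000001001101

Answer: never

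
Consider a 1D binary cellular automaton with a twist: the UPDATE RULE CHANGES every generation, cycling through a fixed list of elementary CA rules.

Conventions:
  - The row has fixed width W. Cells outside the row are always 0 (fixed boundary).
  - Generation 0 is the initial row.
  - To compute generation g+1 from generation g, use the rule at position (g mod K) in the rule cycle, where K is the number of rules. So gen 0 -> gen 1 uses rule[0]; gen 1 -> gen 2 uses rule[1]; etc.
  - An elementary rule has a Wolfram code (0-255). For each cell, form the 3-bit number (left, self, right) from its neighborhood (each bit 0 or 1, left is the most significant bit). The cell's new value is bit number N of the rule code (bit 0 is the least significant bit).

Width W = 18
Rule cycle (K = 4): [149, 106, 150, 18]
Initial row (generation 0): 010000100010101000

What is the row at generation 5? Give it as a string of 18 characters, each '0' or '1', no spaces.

Answer: 011110111010101111

Derivation:
Gen 0: 010000100010101000
Gen 1 (rule 149): 011110111010101111
Gen 2 (rule 106): 110011101101011001
Gen 3 (rule 150): 001101000001000111
Gen 4 (rule 18): 010000100010101000
Gen 5 (rule 149): 011110111010101111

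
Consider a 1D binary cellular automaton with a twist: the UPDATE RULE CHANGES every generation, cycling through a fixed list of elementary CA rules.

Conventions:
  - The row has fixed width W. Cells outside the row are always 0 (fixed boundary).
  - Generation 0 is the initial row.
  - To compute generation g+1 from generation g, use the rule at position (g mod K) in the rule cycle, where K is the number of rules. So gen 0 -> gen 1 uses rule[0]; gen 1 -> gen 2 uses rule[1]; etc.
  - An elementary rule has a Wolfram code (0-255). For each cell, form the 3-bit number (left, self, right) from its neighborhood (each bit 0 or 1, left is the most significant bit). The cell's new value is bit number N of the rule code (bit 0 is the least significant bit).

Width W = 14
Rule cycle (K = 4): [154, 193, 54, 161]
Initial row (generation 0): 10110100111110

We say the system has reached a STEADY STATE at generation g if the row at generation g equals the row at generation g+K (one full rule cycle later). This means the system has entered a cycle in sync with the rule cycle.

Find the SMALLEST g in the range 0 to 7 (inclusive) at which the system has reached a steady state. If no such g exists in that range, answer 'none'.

Answer: none

Derivation:
Gen 0: 10110100111110
Gen 1 (rule 154): 00100011111101
Gen 2 (rule 193): 10001001111100
Gen 3 (rule 54): 11011110000010
Gen 4 (rule 161): 00101100111000
Gen 5 (rule 154): 01001011110100
Gen 6 (rule 193): 00000001110001
Gen 7 (rule 54): 00000010001011
Gen 8 (rule 161): 11111000100100
Gen 9 (rule 154): 11110101011010
Gen 10 (rule 193): 01110000001000
Gen 11 (rule 54): 10001000011100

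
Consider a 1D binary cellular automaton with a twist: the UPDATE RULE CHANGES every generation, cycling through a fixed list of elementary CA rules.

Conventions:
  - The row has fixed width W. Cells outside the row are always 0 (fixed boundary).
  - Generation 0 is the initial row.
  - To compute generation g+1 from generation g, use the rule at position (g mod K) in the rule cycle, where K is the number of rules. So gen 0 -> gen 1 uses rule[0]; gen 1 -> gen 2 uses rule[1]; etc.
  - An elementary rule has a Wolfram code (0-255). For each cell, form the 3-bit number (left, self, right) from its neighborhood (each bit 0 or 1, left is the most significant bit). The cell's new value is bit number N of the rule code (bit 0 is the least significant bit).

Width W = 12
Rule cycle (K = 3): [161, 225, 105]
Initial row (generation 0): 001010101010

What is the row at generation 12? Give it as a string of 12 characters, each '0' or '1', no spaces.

Answer: 111101010011

Derivation:
Gen 0: 001010101010
Gen 1 (rule 161): 100101010100
Gen 2 (rule 225): 000010101001
Gen 3 (rule 105): 111001010000
Gen 4 (rule 161): 010000100111
Gen 5 (rule 225): 000110000011
Gen 6 (rule 105): 110110111011
Gen 7 (rule 161): 001001010100
Gen 8 (rule 225): 100000101001
Gen 9 (rule 105): 001110010000
Gen 10 (rule 161): 100100000111
Gen 11 (rule 225): 000001110011
Gen 12 (rule 105): 111101010011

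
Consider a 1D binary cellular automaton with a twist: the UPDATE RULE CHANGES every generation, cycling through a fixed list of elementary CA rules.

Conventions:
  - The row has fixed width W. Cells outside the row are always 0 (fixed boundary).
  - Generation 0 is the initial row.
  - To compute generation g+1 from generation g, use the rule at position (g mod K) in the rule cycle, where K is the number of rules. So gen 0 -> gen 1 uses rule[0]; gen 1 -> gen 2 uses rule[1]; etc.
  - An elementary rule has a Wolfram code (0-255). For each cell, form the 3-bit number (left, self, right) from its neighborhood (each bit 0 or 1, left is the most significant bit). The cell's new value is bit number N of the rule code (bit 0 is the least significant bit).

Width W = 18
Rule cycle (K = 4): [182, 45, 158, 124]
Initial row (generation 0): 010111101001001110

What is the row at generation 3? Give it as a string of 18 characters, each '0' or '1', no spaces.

Answer: 111100101000011110

Derivation:
Gen 0: 010111101001001110
Gen 1 (rule 182): 111011011111110101
Gen 2 (rule 45): 100110110000001111
Gen 3 (rule 158): 111100101000011110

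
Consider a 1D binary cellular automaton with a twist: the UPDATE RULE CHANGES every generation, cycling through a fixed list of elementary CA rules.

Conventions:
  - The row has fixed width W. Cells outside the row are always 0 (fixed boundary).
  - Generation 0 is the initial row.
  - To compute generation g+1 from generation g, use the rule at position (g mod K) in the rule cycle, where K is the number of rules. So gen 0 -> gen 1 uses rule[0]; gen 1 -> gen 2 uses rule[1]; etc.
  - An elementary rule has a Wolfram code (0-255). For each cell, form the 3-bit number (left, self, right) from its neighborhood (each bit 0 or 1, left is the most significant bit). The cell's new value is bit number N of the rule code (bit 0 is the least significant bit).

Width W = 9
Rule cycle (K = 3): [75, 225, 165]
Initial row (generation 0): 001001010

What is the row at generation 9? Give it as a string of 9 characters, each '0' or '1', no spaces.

Answer: 011110100

Derivation:
Gen 0: 001001010
Gen 1 (rule 75): 110010000
Gen 2 (rule 225): 010000111
Gen 3 (rule 165): 010110010
Gen 4 (rule 75): 100110100
Gen 5 (rule 225): 000011001
Gen 6 (rule 165): 111000001
Gen 7 (rule 75): 101011110
Gen 8 (rule 225): 010101110
Gen 9 (rule 165): 011110100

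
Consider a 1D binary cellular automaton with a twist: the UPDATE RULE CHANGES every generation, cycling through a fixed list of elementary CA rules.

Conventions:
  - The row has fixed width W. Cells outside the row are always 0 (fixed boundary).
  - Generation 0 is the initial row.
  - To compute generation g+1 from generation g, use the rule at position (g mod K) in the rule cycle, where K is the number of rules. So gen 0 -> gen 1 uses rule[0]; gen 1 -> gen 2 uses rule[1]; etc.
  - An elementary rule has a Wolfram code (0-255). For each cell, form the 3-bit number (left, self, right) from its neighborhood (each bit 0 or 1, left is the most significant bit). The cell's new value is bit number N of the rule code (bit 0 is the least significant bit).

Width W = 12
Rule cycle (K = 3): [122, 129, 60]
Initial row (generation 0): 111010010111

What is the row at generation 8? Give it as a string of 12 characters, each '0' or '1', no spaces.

Gen 0: 111010010111
Gen 1 (rule 122): 101101101101
Gen 2 (rule 129): 000000000000
Gen 3 (rule 60): 000000000000
Gen 4 (rule 122): 000000000000
Gen 5 (rule 129): 111111111111
Gen 6 (rule 60): 100000000000
Gen 7 (rule 122): 010000000000
Gen 8 (rule 129): 000111111111

Answer: 000111111111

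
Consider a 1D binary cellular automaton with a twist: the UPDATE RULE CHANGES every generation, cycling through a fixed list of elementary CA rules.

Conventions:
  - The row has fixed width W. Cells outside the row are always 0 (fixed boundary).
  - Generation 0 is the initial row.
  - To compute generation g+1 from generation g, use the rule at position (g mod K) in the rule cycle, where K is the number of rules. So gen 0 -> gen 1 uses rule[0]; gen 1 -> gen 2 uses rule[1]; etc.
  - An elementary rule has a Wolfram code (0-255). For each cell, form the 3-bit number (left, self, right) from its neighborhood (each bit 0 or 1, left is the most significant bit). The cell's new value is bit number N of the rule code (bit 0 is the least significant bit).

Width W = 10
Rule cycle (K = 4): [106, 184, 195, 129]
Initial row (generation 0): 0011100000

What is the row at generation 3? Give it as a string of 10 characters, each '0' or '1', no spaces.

Gen 0: 0011100000
Gen 1 (rule 106): 0110100000
Gen 2 (rule 184): 0101010000
Gen 3 (rule 195): 1000000111

Answer: 1000000111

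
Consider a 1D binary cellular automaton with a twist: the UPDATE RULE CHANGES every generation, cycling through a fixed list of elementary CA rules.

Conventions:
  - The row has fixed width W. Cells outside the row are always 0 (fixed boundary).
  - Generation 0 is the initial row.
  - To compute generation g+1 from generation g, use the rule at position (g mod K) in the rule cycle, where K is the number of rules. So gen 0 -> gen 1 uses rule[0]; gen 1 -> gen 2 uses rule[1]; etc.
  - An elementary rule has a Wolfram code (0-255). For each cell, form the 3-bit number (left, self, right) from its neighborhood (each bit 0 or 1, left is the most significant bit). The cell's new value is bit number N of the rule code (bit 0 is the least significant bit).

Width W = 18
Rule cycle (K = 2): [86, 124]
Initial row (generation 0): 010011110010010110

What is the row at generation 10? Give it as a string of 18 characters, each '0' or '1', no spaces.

Answer: 111011101111110111

Derivation:
Gen 0: 010011110010010110
Gen 1 (rule 86): 111100011111110011
Gen 2 (rule 124): 100110010000011011
Gen 3 (rule 86): 111011111000101001
Gen 4 (rule 124): 101110001100111101
Gen 5 (rule 86): 100011010111000101
Gen 6 (rule 124): 110011111101100111
Gen 7 (rule 86): 011100000100111001
Gen 8 (rule 124): 010110000110101101
Gen 9 (rule 86): 110011001010100101
Gen 10 (rule 124): 111011101111110111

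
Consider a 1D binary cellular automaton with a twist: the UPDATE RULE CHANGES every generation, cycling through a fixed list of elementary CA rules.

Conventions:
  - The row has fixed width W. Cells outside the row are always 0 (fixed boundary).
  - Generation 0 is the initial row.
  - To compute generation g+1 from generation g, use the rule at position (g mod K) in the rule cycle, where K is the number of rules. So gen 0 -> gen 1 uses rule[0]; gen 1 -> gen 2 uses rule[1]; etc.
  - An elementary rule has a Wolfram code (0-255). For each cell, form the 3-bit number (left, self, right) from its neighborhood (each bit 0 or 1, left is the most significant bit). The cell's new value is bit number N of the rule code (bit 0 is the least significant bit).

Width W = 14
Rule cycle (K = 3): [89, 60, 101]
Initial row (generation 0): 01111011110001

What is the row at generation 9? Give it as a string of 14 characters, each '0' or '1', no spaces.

Answer: 01010100001001

Derivation:
Gen 0: 01111011110001
Gen 1 (rule 89): 01001010011100
Gen 2 (rule 60): 01101111010010
Gen 3 (rule 101): 00110001110010
Gen 4 (rule 89): 10111101011001
Gen 5 (rule 60): 11100011110101
Gen 6 (rule 101): 00101000011111
Gen 7 (rule 89): 10000111010001
Gen 8 (rule 60): 11000100111001
Gen 9 (rule 101): 01010100001001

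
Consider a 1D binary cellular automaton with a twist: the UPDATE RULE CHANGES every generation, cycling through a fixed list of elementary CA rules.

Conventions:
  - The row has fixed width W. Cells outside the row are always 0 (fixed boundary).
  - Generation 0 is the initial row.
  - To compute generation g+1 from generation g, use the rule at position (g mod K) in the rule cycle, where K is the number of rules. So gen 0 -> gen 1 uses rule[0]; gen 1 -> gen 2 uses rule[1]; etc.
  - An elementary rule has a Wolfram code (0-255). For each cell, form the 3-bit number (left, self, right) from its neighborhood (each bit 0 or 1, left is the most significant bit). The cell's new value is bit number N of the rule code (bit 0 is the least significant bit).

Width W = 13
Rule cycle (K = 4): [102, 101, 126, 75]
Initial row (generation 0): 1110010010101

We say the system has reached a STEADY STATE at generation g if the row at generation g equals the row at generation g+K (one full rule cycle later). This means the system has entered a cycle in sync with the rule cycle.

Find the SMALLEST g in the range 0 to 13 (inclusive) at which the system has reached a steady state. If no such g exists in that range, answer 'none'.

Gen 0: 1110010010101
Gen 1 (rule 102): 0010110111111
Gen 2 (rule 101): 1011011000001
Gen 3 (rule 126): 1111111100011
Gen 4 (rule 75): 1000000101111
Gen 5 (rule 102): 1000001110001
Gen 6 (rule 101): 1011100010101
Gen 7 (rule 126): 1110110111111
Gen 8 (rule 75): 1010110100001
Gen 9 (rule 102): 1111011100011
Gen 10 (rule 101): 0001100101001
Gen 11 (rule 126): 0011111111111
Gen 12 (rule 75): 1110000000001
Gen 13 (rule 102): 0010000000011
Gen 14 (rule 101): 1010111111001
Gen 15 (rule 126): 1111100001111
Gen 16 (rule 75): 1000101111001
Gen 17 (rule 102): 1001110001011

Answer: none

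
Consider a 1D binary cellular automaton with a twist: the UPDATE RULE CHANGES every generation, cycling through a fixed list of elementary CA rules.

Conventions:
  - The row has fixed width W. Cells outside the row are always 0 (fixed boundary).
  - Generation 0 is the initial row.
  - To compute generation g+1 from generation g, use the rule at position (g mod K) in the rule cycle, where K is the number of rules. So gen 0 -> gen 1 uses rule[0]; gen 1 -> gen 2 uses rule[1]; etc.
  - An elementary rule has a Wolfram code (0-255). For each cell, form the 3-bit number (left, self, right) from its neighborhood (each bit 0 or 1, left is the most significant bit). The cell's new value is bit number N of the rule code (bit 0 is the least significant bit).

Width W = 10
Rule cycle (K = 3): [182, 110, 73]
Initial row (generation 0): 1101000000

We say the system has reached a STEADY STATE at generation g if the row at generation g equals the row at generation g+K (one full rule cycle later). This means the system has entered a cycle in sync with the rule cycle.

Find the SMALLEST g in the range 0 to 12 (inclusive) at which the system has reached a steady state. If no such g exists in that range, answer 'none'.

Answer: none

Derivation:
Gen 0: 1101000000
Gen 1 (rule 182): 0011100000
Gen 2 (rule 110): 0110100000
Gen 3 (rule 73): 0110001111
Gen 4 (rule 182): 1001010110
Gen 5 (rule 110): 1011111110
Gen 6 (rule 73): 0010000010
Gen 7 (rule 182): 0111000111
Gen 8 (rule 110): 1101001101
Gen 9 (rule 73): 1100001100
Gen 10 (rule 182): 0010010010
Gen 11 (rule 110): 0110110110
Gen 12 (rule 73): 0110110110
Gen 13 (rule 182): 1001001001
Gen 14 (rule 110): 1011011011
Gen 15 (rule 73): 0011011011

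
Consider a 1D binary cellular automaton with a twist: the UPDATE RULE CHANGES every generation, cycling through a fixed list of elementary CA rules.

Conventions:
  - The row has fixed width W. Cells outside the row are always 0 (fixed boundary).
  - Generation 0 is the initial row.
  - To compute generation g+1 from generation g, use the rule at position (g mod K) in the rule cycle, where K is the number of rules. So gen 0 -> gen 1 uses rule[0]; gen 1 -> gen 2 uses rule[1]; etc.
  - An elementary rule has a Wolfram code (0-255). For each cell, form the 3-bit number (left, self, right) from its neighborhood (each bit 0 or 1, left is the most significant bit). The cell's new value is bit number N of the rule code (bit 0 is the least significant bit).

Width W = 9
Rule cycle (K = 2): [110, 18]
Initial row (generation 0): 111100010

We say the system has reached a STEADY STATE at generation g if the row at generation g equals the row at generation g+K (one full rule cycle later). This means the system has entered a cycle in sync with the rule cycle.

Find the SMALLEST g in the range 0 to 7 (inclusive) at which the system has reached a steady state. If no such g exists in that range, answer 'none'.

Answer: 4

Derivation:
Gen 0: 111100010
Gen 1 (rule 110): 100100110
Gen 2 (rule 18): 011011001
Gen 3 (rule 110): 111111011
Gen 4 (rule 18): 000000000
Gen 5 (rule 110): 000000000
Gen 6 (rule 18): 000000000
Gen 7 (rule 110): 000000000
Gen 8 (rule 18): 000000000
Gen 9 (rule 110): 000000000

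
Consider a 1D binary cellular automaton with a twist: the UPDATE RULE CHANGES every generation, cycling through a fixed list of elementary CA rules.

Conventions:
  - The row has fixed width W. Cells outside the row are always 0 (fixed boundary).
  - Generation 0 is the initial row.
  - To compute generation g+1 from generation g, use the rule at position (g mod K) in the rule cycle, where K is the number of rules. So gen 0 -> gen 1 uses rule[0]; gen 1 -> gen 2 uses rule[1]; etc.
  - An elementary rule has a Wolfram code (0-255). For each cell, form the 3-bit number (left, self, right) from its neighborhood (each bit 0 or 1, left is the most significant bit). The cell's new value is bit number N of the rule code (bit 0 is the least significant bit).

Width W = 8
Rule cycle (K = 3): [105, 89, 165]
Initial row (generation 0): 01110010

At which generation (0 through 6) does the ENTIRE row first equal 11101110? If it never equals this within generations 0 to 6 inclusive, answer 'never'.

Answer: never

Derivation:
Gen 0: 01110010
Gen 1 (rule 105): 01010000
Gen 2 (rule 89): 00001111
Gen 3 (rule 165): 11100110
Gen 4 (rule 105): 10100110
Gen 5 (rule 89): 00010111
Gen 6 (rule 165): 11011010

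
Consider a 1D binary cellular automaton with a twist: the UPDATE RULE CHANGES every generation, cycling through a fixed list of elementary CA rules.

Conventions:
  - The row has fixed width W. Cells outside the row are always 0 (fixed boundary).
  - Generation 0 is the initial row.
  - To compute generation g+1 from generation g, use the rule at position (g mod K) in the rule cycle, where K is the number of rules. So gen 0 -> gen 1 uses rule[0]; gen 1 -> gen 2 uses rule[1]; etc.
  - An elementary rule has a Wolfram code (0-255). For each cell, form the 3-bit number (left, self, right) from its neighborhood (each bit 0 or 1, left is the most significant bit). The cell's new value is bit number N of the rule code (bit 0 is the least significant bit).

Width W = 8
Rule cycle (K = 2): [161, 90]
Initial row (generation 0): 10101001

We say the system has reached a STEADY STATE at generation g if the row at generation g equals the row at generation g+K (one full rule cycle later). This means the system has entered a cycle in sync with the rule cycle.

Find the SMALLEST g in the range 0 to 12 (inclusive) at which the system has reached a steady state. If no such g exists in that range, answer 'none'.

Answer: none

Derivation:
Gen 0: 10101001
Gen 1 (rule 161): 01010000
Gen 2 (rule 90): 10001000
Gen 3 (rule 161): 00100011
Gen 4 (rule 90): 01010111
Gen 5 (rule 161): 00101010
Gen 6 (rule 90): 01000001
Gen 7 (rule 161): 00011100
Gen 8 (rule 90): 00110110
Gen 9 (rule 161): 10001000
Gen 10 (rule 90): 01010100
Gen 11 (rule 161): 00101001
Gen 12 (rule 90): 01000110
Gen 13 (rule 161): 00010000
Gen 14 (rule 90): 00101000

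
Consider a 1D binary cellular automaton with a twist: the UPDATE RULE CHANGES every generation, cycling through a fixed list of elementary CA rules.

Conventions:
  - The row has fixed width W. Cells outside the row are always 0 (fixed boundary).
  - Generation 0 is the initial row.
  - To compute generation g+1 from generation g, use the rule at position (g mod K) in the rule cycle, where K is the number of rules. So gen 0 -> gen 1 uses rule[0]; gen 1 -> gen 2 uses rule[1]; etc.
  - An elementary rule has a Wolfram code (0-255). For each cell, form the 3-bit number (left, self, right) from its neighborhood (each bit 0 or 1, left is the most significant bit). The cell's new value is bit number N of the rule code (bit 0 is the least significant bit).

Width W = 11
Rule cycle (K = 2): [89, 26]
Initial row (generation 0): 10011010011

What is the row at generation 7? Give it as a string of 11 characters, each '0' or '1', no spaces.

Answer: 11011110011

Derivation:
Gen 0: 10011010011
Gen 1 (rule 89): 01011001011
Gen 2 (rule 26): 10010110010
Gen 3 (rule 89): 01000111001
Gen 4 (rule 26): 10101100110
Gen 5 (rule 89): 00001110111
Gen 6 (rule 26): 00011000100
Gen 7 (rule 89): 11011110011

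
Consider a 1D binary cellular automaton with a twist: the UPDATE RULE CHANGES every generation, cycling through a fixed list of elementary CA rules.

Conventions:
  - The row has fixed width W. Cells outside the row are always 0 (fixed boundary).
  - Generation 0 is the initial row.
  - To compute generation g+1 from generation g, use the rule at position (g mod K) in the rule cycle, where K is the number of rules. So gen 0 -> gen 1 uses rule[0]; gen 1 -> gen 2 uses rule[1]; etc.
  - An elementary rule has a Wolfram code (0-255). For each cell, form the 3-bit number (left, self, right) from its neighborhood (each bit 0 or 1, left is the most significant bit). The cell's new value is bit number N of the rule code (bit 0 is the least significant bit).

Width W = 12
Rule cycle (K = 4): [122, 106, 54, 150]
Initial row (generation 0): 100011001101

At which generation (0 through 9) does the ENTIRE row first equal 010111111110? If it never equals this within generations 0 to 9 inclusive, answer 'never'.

Answer: 1

Derivation:
Gen 0: 100011001101
Gen 1 (rule 122): 010111111110
Gen 2 (rule 106): 101100000010
Gen 3 (rule 54): 110010000111
Gen 4 (rule 150): 001111001010
Gen 5 (rule 122): 011001110101
Gen 6 (rule 106): 111011011010
Gen 7 (rule 54): 000100100111
Gen 8 (rule 150): 001111111010
Gen 9 (rule 122): 011000001101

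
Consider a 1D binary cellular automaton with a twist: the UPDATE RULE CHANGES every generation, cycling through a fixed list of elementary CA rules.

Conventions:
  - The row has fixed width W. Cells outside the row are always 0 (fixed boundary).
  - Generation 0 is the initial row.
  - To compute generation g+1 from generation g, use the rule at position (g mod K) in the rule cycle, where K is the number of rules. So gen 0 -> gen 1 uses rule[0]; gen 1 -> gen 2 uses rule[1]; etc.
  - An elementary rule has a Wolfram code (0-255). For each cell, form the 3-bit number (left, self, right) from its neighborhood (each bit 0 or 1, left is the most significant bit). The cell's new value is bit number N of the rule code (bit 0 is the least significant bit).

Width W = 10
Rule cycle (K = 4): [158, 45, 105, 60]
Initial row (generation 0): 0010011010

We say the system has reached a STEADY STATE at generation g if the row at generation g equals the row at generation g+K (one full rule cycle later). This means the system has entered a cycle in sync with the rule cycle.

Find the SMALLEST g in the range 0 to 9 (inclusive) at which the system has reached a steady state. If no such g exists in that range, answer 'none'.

Answer: none

Derivation:
Gen 0: 0010011010
Gen 1 (rule 158): 0111110011
Gen 2 (rule 45): 0100000010
Gen 3 (rule 105): 0001111000
Gen 4 (rule 60): 0001000100
Gen 5 (rule 158): 0011101110
Gen 6 (rule 45): 1010011000
Gen 7 (rule 105): 0100011011
Gen 8 (rule 60): 0110010110
Gen 9 (rule 158): 1101110101
Gen 10 (rule 45): 1011001111
Gen 11 (rule 105): 0111001001
Gen 12 (rule 60): 0100101101
Gen 13 (rule 158): 1111101001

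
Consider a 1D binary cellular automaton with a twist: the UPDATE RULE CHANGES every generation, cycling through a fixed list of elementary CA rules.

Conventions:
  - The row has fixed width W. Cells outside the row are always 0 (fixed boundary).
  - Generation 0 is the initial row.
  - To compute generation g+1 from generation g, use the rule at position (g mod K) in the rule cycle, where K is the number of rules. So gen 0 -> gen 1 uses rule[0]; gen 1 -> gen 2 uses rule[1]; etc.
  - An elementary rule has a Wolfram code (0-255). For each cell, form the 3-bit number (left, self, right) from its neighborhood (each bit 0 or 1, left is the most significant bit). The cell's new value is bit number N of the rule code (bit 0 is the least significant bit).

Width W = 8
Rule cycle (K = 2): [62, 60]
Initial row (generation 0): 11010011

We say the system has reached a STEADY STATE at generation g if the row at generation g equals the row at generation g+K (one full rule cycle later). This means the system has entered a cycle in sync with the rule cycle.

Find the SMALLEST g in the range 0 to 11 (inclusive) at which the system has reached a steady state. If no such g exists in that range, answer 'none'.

Gen 0: 11010011
Gen 1 (rule 62): 10111110
Gen 2 (rule 60): 11100001
Gen 3 (rule 62): 10010011
Gen 4 (rule 60): 11011010
Gen 5 (rule 62): 10110111
Gen 6 (rule 60): 11101100
Gen 7 (rule 62): 10011010
Gen 8 (rule 60): 11010111
Gen 9 (rule 62): 10111100
Gen 10 (rule 60): 11100010
Gen 11 (rule 62): 10010111
Gen 12 (rule 60): 11011100
Gen 13 (rule 62): 10110010

Answer: none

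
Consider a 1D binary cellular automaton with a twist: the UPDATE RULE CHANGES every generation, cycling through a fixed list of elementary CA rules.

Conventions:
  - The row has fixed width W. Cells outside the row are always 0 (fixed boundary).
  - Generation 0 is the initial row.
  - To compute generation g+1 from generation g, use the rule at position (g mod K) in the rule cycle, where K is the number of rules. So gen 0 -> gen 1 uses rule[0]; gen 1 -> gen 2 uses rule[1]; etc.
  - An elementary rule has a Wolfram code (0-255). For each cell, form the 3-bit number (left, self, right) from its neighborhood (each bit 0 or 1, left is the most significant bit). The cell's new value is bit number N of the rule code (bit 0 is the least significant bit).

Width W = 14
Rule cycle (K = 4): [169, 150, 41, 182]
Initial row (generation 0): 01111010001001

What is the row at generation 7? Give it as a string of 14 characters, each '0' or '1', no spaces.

Answer: 11100110000000

Derivation:
Gen 0: 01111010001001
Gen 1 (rule 169): 01110100100000
Gen 2 (rule 150): 10100111110000
Gen 3 (rule 41): 01000100000111
Gen 4 (rule 182): 11101110001010
Gen 5 (rule 169): 11011100100100
Gen 6 (rule 150): 00001011111110
Gen 7 (rule 41): 11100110000000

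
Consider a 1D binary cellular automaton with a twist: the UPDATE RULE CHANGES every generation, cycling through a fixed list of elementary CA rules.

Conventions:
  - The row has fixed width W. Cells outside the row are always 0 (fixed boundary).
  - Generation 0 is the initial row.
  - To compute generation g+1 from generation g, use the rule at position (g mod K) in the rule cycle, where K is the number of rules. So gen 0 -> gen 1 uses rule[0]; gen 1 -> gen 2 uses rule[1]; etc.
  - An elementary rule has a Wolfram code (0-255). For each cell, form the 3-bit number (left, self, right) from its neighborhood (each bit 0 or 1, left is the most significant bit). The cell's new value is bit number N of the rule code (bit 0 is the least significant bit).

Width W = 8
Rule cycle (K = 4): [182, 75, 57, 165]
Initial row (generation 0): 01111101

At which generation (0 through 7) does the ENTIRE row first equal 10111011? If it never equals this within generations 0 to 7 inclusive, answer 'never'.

Gen 0: 01111101
Gen 1 (rule 182): 10111011
Gen 2 (rule 75): 00101011
Gen 3 (rule 57): 10010110
Gen 4 (rule 165): 10011000
Gen 5 (rule 182): 11100100
Gen 6 (rule 75): 10101001
Gen 7 (rule 57): 01010100

Answer: 1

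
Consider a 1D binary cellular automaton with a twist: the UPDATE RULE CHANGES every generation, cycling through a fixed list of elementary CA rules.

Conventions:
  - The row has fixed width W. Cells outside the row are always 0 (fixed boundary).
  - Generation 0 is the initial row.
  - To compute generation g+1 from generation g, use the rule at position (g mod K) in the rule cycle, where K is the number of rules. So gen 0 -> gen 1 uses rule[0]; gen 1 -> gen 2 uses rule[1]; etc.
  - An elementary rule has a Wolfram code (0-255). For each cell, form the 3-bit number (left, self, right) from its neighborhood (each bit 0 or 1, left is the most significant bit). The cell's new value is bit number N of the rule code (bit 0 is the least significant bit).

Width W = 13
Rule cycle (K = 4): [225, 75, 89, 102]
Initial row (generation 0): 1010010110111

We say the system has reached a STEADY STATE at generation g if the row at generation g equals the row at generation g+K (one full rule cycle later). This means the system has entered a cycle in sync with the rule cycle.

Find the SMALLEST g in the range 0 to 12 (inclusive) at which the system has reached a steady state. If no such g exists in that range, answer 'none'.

Gen 0: 1010010110111
Gen 1 (rule 225): 0100001011011
Gen 2 (rule 75): 1001110011011
Gen 3 (rule 89): 0101011011011
Gen 4 (rule 102): 1111101101101
Gen 5 (rule 225): 0111110110110
Gen 6 (rule 75): 1100010110110
Gen 7 (rule 89): 1111000110111
Gen 8 (rule 102): 0001001011001
Gen 9 (rule 225): 1100000101000
Gen 10 (rule 75): 1101111000011
Gen 11 (rule 89): 1101001111011
Gen 12 (rule 102): 0111010001101
Gen 13 (rule 225): 0011100100110
Gen 14 (rule 75): 1110101001110
Gen 15 (rule 89): 1010000101011
Gen 16 (rule 102): 1110001111101

Answer: none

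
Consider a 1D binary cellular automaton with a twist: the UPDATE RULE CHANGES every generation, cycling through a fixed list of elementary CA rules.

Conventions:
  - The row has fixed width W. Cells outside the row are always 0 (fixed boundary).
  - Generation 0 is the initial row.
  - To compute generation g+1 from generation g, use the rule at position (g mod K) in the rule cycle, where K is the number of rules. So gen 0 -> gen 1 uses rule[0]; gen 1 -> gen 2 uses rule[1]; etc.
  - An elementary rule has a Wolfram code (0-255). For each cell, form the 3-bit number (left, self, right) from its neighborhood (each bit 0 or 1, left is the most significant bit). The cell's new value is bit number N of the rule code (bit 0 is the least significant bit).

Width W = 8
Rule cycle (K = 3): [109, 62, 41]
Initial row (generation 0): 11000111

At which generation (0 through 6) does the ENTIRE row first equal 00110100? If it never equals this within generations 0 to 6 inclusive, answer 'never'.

Gen 0: 11000111
Gen 1 (rule 109): 11010101
Gen 2 (rule 62): 10111111
Gen 3 (rule 41): 01100000
Gen 4 (rule 109): 01101111
Gen 5 (rule 62): 11011000
Gen 6 (rule 41): 10110011

Answer: never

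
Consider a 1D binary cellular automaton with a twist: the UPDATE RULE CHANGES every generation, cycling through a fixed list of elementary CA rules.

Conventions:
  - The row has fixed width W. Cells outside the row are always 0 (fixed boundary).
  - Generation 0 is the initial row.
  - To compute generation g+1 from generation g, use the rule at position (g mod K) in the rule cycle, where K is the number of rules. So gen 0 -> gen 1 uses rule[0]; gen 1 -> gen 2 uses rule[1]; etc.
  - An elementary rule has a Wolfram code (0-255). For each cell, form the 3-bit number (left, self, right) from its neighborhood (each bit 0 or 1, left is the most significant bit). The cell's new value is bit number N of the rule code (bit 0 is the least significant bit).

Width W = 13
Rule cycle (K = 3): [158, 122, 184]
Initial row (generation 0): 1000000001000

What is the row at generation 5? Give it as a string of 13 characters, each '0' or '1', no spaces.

Answer: 0111111110110

Derivation:
Gen 0: 1000000001000
Gen 1 (rule 158): 1100000011100
Gen 2 (rule 122): 1110000110110
Gen 3 (rule 184): 1101000101101
Gen 4 (rule 158): 1001101101001
Gen 5 (rule 122): 0111111110110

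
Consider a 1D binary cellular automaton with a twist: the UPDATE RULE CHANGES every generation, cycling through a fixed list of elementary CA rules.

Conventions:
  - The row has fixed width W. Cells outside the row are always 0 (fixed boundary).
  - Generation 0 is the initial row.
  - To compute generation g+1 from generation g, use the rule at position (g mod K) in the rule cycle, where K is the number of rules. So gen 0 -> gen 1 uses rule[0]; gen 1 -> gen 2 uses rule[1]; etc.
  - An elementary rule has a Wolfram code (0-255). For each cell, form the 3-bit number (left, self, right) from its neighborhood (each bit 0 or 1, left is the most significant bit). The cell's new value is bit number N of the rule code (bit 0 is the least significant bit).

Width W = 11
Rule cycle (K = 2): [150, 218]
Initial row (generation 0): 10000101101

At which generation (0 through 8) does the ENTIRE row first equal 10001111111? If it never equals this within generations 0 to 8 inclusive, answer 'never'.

Gen 0: 10000101101
Gen 1 (rule 150): 11001100001
Gen 2 (rule 218): 11111110010
Gen 3 (rule 150): 01111101111
Gen 4 (rule 218): 11111101111
Gen 5 (rule 150): 01111000110
Gen 6 (rule 218): 11111101111
Gen 7 (rule 150): 01111000110
Gen 8 (rule 218): 11111101111

Answer: never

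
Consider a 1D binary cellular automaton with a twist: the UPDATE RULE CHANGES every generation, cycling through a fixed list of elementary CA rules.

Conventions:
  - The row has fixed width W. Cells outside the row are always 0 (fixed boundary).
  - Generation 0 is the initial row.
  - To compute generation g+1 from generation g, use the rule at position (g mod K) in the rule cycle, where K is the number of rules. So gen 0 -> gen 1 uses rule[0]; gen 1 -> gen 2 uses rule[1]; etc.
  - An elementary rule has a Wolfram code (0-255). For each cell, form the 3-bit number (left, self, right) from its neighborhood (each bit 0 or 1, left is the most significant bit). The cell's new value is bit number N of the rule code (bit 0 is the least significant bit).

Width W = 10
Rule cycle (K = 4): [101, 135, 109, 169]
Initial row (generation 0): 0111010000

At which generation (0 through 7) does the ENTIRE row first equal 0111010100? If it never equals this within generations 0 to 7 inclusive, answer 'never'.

Gen 0: 0111010000
Gen 1 (rule 101): 0001110111
Gen 2 (rule 135): 1110100010
Gen 3 (rule 109): 1011101010
Gen 4 (rule 169): 0111010100
Gen 5 (rule 101): 0001111101
Gen 6 (rule 135): 1110111001
Gen 7 (rule 109): 1011101001

Answer: 4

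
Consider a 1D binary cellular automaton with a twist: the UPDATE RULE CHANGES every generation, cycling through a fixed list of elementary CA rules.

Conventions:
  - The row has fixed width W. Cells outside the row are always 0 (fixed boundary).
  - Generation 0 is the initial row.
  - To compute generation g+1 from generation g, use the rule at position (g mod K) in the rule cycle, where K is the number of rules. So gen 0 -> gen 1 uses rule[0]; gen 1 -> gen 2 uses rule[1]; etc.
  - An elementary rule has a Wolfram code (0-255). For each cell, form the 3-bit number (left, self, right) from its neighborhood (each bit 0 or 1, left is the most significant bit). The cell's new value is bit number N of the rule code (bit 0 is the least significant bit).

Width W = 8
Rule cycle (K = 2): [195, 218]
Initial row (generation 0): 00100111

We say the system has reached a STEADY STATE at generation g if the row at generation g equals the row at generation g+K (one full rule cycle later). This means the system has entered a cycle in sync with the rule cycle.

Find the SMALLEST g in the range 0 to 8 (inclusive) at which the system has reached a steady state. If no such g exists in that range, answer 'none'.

Gen 0: 00100111
Gen 1 (rule 195): 11001011
Gen 2 (rule 218): 11110011
Gen 3 (rule 195): 01110101
Gen 4 (rule 218): 11110000
Gen 5 (rule 195): 01110111
Gen 6 (rule 218): 11110111
Gen 7 (rule 195): 01110011
Gen 8 (rule 218): 11111111
Gen 9 (rule 195): 01111111
Gen 10 (rule 218): 11111111

Answer: 8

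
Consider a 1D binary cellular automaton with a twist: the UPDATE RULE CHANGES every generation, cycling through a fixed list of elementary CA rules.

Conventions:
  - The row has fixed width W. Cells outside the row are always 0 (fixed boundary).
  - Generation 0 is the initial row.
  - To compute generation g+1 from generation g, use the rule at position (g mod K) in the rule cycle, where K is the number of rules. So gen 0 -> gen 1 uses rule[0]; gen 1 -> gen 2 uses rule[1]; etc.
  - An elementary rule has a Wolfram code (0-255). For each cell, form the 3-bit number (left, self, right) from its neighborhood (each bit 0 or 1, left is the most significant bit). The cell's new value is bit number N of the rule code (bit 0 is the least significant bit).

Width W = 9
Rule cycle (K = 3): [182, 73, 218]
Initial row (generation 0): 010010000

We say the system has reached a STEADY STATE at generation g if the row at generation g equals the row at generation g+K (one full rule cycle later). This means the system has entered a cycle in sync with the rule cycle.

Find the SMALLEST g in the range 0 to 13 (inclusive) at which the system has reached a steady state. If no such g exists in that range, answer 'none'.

Gen 0: 010010000
Gen 1 (rule 182): 111111000
Gen 2 (rule 73): 100001011
Gen 3 (rule 218): 010010011
Gen 4 (rule 182): 111111100
Gen 5 (rule 73): 100000101
Gen 6 (rule 218): 010001000
Gen 7 (rule 182): 111011100
Gen 8 (rule 73): 101010101
Gen 9 (rule 218): 000000000
Gen 10 (rule 182): 000000000
Gen 11 (rule 73): 111111111
Gen 12 (rule 218): 111111111
Gen 13 (rule 182): 011111110
Gen 14 (rule 73): 010000010
Gen 15 (rule 218): 101000101
Gen 16 (rule 182): 111101111

Answer: none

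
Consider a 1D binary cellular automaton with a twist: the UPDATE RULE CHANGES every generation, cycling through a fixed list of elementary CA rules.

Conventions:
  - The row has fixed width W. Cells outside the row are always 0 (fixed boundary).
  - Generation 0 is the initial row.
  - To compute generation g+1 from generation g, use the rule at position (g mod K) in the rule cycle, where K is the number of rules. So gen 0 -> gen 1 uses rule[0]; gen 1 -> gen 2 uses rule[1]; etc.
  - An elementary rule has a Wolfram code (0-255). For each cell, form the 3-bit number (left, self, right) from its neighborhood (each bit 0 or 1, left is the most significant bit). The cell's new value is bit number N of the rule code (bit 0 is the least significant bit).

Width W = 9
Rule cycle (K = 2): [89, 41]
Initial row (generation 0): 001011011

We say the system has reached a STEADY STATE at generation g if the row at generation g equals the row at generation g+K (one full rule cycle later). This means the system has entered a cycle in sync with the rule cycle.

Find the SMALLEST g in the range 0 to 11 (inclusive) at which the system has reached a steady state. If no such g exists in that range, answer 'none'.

Answer: none

Derivation:
Gen 0: 001011011
Gen 1 (rule 89): 100011011
Gen 2 (rule 41): 001010110
Gen 3 (rule 89): 100000111
Gen 4 (rule 41): 001110100
Gen 5 (rule 89): 101010011
Gen 6 (rule 41): 010100010
Gen 7 (rule 89): 000011001
Gen 8 (rule 41): 111010000
Gen 9 (rule 89): 101001111
Gen 10 (rule 41): 010001000
Gen 11 (rule 89): 001100111
Gen 12 (rule 41): 101000100
Gen 13 (rule 89): 000110011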